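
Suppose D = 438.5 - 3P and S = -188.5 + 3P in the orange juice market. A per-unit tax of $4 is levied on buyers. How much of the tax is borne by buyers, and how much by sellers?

Pre-tax equilibrium: P* = 104.5, Q* = 125.
Tax on buyers shifts demand to D = 438.5 − 3(P + 4) = 426.5 - 3P.
426.5 - 3P = -188.5 + 3P gives seller price Ps = 102.5; buyers pay Pb = 102.5 + 4 = 106.5.
New quantity: Q = 438.5 − 3(106.5) = 119.
Buyer burden = 106.5 − 104.5 = 2; seller burden = 104.5 − 102.5 = 2.

Buyers bear $2, sellers bear $2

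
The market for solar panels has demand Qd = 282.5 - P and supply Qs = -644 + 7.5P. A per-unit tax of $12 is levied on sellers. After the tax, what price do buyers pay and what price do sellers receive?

Buyers pay 2033/17, sellers receive 1829/17

Pre-tax equilibrium: P* = 109, Q* = 173.5.
Tax on sellers shifts supply to Qs = -644 + 7.5(P − 12) = -734 + 7.5P.
282.5 - P = -734 + 7.5P gives buyer price Pb = 2033/17; sellers receive Ps = 2033/17 − 12 = 1829/17.
New quantity: Q = 282.5 − 1(2033/17) = 5539/34.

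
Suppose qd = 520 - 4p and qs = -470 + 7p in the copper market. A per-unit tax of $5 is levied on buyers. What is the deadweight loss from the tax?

Pre-tax equilibrium: p* = 90, q* = 160.
Tax on buyers shifts demand to qd = 520 − 4(p + 5) = 500 - 4p.
500 - 4p = -470 + 7p gives seller price ps = 970/11; buyers pay pb = 970/11 + 5 = 1025/11.
New quantity: q = 520 − 4(1025/11) = 1620/11.
DWL = ½ × 5 × (160 − 1620/11) = 350/11.

Deadweight loss = 350/11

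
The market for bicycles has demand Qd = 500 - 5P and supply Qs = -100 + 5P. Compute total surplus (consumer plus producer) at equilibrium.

Equilibrium: 500 - 5P = -100 + 5P gives P* = 60, Q* = 200.
Demand choke price: P = 100; supply starts at P = 20.
CS = ½(100 − 60)(200) = 4000; PS = ½(60 − 20)(200) = 4000.

Total surplus = 8000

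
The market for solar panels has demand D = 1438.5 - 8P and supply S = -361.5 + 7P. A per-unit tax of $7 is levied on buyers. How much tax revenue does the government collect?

Pre-tax equilibrium: P* = 120, Q* = 478.5.
Tax on buyers shifts demand to D = 1438.5 − 8(P + 7) = 1382.5 - 8P.
1382.5 - 8P = -361.5 + 7P gives seller price Ps = 1744/15; buyers pay Pb = 1744/15 + 7 = 1849/15.
New quantity: Q = 1438.5 − 8(1849/15) = 13571/30.
Revenue = 7 × 13571/30 = 94997/30.

Tax revenue = 94997/30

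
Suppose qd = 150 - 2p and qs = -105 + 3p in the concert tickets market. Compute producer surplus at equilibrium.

Producer surplus = 384

Equilibrium: 150 - 2p = -105 + 3p gives p* = 51, q* = 48.
Supply starts at p = 35 (where qs = 0).
PS = ½(51 − 35)(48) = 384.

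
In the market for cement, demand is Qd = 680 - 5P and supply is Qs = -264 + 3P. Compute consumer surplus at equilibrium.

Consumer surplus = 810

Equilibrium: 680 - 5P = -264 + 3P gives P* = 118, Q* = 90.
Demand choke price (Qd = 0): P = 136.
CS = ½(136 − 118)(90) = 810.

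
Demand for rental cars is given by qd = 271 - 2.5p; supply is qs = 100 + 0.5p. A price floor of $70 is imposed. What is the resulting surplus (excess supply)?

Equilibrium price would be p* = 57, so the floor at 70 binds.
At p = 70: qd = 96, qs = 135.
Surplus = 135 − 96 = 39.

Surplus = 39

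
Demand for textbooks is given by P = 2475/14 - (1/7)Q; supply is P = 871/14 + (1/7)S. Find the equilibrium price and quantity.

P* = 119.5, Q* = 401

Set the two price expressions equal: 2475/14 - (1/7)Q = 871/14 + (1/7)Q.
802/7 = (2/7)Q, so Q* = 401.
P* = 2475/14 − (1/7)(401) = 119.5.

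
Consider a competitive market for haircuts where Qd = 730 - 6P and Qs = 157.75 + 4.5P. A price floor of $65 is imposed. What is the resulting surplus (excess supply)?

Surplus = 110.25

Equilibrium price would be P* = 54.5, so the floor at 65 binds.
At P = 65: Qd = 340, Qs = 450.25.
Surplus = 450.25 − 340 = 110.25.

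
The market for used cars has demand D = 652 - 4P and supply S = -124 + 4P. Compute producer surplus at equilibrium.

Producer surplus = 8712

Equilibrium: 652 - 4P = -124 + 4P gives P* = 97, Q* = 264.
Supply starts at P = 31 (where S = 0).
PS = ½(97 − 31)(264) = 8712.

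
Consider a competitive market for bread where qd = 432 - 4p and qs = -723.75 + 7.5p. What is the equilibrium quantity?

Set qd = qs: 432 - 4p = -723.75 + 7.5p.
1155.75 = 11.5p, so p* = 100.5.
q* = 432 − 4(100.5) = 30.

q* = 30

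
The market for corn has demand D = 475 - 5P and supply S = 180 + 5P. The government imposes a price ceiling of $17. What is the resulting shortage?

Equilibrium price would be P* = 29.5, so the ceiling at 17 binds.
At P = 17: D = 475 − 5(17) = 390, S = 180 + 5(17) = 265.
Shortage = 390 − 265 = 125.

Shortage = 125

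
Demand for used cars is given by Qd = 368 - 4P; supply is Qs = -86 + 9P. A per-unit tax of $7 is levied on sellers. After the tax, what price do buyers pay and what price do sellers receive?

Buyers pay 517/13, sellers receive 426/13

Pre-tax equilibrium: P* = 454/13, Q* = 2968/13.
Tax on sellers shifts supply to Qs = -86 + 9(P − 7) = -149 + 9P.
368 - 4P = -149 + 9P gives buyer price Pb = 517/13; sellers receive Ps = 517/13 − 7 = 426/13.
New quantity: Q = 368 − 4(517/13) = 2716/13.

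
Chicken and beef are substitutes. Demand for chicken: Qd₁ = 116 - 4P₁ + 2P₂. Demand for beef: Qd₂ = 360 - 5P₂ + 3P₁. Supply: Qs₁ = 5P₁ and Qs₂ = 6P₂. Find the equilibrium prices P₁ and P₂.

Market 1: 116 - 4P₁ + 2P₂ = 5P₁ → 9P₁ - 2P₂ = 116.
Market 2: 11P₂ - 3P₁ = 360.
Eliminating P₂: 11×(1) + 2×(2) gives 93P₁ = 1996, so P₁ = 1996/93.
Back-substitute into (2): P₂ = (360 + 3×1996/93) / 11 = 1196/31.

P₁ = 1996/93, P₂ = 1196/31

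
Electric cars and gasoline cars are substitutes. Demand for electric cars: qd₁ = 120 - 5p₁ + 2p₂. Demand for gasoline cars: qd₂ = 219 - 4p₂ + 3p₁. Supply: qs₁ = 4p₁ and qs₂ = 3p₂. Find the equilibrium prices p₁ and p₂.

Market 1: 120 - 5p₁ + 2p₂ = 4p₁ → 9p₁ - 2p₂ = 120.
Market 2: 7p₂ - 3p₁ = 219.
Eliminating p₂: 7×(1) + 2×(2) gives 57p₁ = 1278, so p₁ = 426/19.
Back-substitute into (2): p₂ = (219 + 3×426/19) / 7 = 777/19.

p₁ = 426/19, p₂ = 777/19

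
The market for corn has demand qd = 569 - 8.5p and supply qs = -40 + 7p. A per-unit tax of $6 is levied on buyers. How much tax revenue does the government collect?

Tax revenue = 1272

Pre-tax equilibrium: p* = 1218/31, q* = 7286/31.
Tax on buyers shifts demand to qd = 569 − 8.5(p + 6) = 518 - 8.5p.
518 - 8.5p = -40 + 7p gives seller price ps = 36; buyers pay pb = 36 + 6 = 42.
New quantity: q = 569 − 8.5(42) = 212.
Revenue = 6 × 212 = 1272.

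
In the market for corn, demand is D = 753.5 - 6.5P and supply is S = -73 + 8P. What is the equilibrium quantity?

Set D = S: 753.5 - 6.5P = -73 + 8P.
826.5 = 14.5P, so P* = 57.
Q* = 753.5 − 6.5(57) = 383.

Q* = 383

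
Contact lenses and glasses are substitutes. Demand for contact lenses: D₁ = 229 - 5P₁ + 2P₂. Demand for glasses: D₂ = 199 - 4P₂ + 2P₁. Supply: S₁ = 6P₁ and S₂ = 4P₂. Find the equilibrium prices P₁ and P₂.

P₁ = 1115/42, P₂ = 2647/84

Market 1: 229 - 5P₁ + 2P₂ = 6P₁ → 11P₁ - 2P₂ = 229.
Market 2: 8P₂ - 2P₁ = 199.
Eliminating P₂: 8×(1) + 2×(2) gives 84P₁ = 2230, so P₁ = 1115/42.
Back-substitute into (2): P₂ = (199 + 2×1115/42) / 8 = 2647/84.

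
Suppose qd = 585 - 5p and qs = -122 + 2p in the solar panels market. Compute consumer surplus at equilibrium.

Consumer surplus = 640

Equilibrium: 585 - 5p = -122 + 2p gives p* = 101, q* = 80.
Demand choke price (qd = 0): p = 117.
CS = ½(117 − 101)(80) = 640.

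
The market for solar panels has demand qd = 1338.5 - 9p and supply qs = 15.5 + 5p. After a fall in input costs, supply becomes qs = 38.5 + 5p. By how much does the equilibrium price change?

Original equilibrium: p* = 94.5, q* = 488.
New equilibrium: 1338.5 - 9p = 38.5 + 5p, so 1300 = 14p and p' = 650/7; q' = 1338.5 − 9(650/7) = 7039/14.
Change in price: 650/7 − 94.5 = -23/14.

Δp = -23/14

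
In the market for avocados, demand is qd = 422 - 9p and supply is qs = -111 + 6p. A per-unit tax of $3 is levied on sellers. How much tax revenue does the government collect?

Tax revenue = 274.2

Pre-tax equilibrium: p* = 533/15, q* = 102.2.
Tax on sellers shifts supply to qs = -111 + 6(p − 3) = -129 + 6p.
422 - 9p = -129 + 6p gives buyer price pb = 551/15; sellers receive ps = 551/15 − 3 = 506/15.
New quantity: q = 422 − 9(551/15) = 91.4.
Revenue = 3 × 91.4 = 274.2.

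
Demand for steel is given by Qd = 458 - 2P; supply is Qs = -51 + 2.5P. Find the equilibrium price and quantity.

Set Qd = Qs: 458 - 2P = -51 + 2.5P.
509 = 4.5P, so P* = 1018/9.
Q* = 458 − 2(1018/9) = 2086/9.

P* = 1018/9, Q* = 2086/9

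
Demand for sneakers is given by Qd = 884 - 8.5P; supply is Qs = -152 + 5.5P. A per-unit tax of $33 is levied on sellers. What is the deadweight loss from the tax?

Deadweight loss = 203643/112

Pre-tax equilibrium: P* = 74, Q* = 255.
Tax on sellers shifts supply to Qs = -152 + 5.5(P − 33) = -333.5 + 5.5P.
884 - 8.5P = -333.5 + 5.5P gives buyer price Pb = 2435/28; sellers receive Ps = 2435/28 − 33 = 1511/28.
New quantity: Q = 884 − 8.5(2435/28) = 8109/56.
DWL = ½ × 33 × (255 − 8109/56) = 203643/112.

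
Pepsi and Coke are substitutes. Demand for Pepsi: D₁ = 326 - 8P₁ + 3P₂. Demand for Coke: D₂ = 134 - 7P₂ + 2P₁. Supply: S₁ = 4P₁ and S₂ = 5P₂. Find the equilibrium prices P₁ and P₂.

Market 1: 326 - 8P₁ + 3P₂ = 4P₁ → 12P₁ - 3P₂ = 326.
Market 2: 12P₂ - 2P₁ = 134.
Eliminating P₂: 12×(1) + 3×(2) gives 138P₁ = 4314, so P₁ = 719/23.
Back-substitute into (2): P₂ = (134 + 2×719/23) / 12 = 1130/69.

P₁ = 719/23, P₂ = 1130/69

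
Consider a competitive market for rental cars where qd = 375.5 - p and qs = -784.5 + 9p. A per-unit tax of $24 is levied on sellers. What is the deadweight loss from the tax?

Pre-tax equilibrium: p* = 116, q* = 259.5.
Tax on sellers shifts supply to qs = -784.5 + 9(p − 24) = -1000.5 + 9p.
375.5 - p = -1000.5 + 9p gives buyer price pb = 137.6; sellers receive ps = 137.6 − 24 = 113.6.
New quantity: q = 375.5 − 1(137.6) = 237.9.
DWL = ½ × 24 × (259.5 − 237.9) = 259.2.

Deadweight loss = 259.2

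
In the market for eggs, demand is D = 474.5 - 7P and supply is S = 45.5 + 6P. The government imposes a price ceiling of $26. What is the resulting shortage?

Shortage = 91

Equilibrium price would be P* = 33, so the ceiling at 26 binds.
At P = 26: D = 474.5 − 7(26) = 292.5, S = 45.5 + 6(26) = 201.5.
Shortage = 292.5 − 201.5 = 91.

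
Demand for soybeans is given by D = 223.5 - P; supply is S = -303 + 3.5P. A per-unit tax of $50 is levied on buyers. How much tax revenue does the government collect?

Pre-tax equilibrium: P* = 117, Q* = 106.5.
Tax on buyers shifts demand to D = 223.5 − 1(P + 50) = 173.5 - P.
173.5 - P = -303 + 3.5P gives seller price Ps = 953/9; buyers pay Pb = 953/9 + 50 = 1403/9.
New quantity: Q = 223.5 − 1(1403/9) = 1217/18.
Revenue = 50 × 1217/18 = 30425/9.

Tax revenue = 30425/9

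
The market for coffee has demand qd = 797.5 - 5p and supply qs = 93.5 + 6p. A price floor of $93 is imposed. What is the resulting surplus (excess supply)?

Surplus = 319

Equilibrium price would be p* = 64, so the floor at 93 binds.
At p = 93: qd = 332.5, qs = 651.5.
Surplus = 651.5 − 332.5 = 319.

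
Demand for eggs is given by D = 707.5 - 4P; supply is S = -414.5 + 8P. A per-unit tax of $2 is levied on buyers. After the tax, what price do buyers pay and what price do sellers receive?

Pre-tax equilibrium: P* = 93.5, Q* = 333.5.
Tax on buyers shifts demand to D = 707.5 − 4(P + 2) = 699.5 - 4P.
699.5 - 4P = -414.5 + 8P gives seller price Ps = 557/6; buyers pay Pb = 557/6 + 2 = 569/6.
New quantity: Q = 707.5 − 4(569/6) = 1969/6.

Buyers pay 569/6, sellers receive 557/6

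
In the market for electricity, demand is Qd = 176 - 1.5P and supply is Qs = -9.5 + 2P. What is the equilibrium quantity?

Q* = 96.5

Set Qd = Qs: 176 - 1.5P = -9.5 + 2P.
185.5 = 3.5P, so P* = 53.
Q* = 176 − 1.5(53) = 96.5.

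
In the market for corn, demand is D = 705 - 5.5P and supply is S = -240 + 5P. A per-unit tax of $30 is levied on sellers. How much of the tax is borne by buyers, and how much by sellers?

Pre-tax equilibrium: P* = 90, Q* = 210.
Tax on sellers shifts supply to S = -240 + 5(P − 30) = -390 + 5P.
705 - 5.5P = -390 + 5P gives buyer price Pb = 730/7; sellers receive Ps = 730/7 − 30 = 520/7.
New quantity: Q = 705 − 5.5(730/7) = 920/7.
Buyer burden = 730/7 − 90 = 100/7; seller burden = 90 − 520/7 = 110/7.

Buyers bear 100/7, sellers bear 110/7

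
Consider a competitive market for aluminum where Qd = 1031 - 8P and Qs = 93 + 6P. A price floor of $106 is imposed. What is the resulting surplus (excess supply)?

Equilibrium price would be P* = 67, so the floor at 106 binds.
At P = 106: Qd = 183, Qs = 729.
Surplus = 729 − 183 = 546.

Surplus = 546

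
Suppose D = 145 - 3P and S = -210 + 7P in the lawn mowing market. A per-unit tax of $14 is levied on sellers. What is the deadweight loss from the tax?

Deadweight loss = 205.8

Pre-tax equilibrium: P* = 35.5, Q* = 38.5.
Tax on sellers shifts supply to S = -210 + 7(P − 14) = -308 + 7P.
145 - 3P = -308 + 7P gives buyer price Pb = 45.3; sellers receive Ps = 45.3 − 14 = 31.3.
New quantity: Q = 145 − 3(45.3) = 9.1.
DWL = ½ × 14 × (38.5 − 9.1) = 205.8.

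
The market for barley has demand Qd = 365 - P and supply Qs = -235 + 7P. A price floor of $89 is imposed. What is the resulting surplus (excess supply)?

Equilibrium price would be P* = 75, so the floor at 89 binds.
At P = 89: Qd = 276, Qs = 388.
Surplus = 388 − 276 = 112.

Surplus = 112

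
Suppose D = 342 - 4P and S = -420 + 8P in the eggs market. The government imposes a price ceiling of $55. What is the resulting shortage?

Shortage = 102

Equilibrium price would be P* = 63.5, so the ceiling at 55 binds.
At P = 55: D = 342 − 4(55) = 122, S = -420 + 8(55) = 20.
Shortage = 122 − 20 = 102.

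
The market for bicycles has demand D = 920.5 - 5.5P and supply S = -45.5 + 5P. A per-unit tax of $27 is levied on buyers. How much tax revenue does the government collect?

Tax revenue = 129951/14

Pre-tax equilibrium: P* = 92, Q* = 414.5.
Tax on buyers shifts demand to D = 920.5 − 5.5(P + 27) = 772 - 5.5P.
772 - 5.5P = -45.5 + 5P gives seller price Ps = 545/7; buyers pay Pb = 545/7 + 27 = 734/7.
New quantity: Q = 920.5 − 5.5(734/7) = 4813/14.
Revenue = 27 × 4813/14 = 129951/14.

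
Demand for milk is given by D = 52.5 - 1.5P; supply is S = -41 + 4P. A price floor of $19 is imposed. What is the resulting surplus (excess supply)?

Surplus = 11

Equilibrium price would be P* = 17, so the floor at 19 binds.
At P = 19: D = 24, S = 35.
Surplus = 35 − 24 = 11.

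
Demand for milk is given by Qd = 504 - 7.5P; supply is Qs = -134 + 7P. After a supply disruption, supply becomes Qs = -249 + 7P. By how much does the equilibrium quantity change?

Original equilibrium: P* = 44, Q* = 174.
New equilibrium: 504 - 7.5P = -249 + 7P, so 753 = 14.5P and P' = 1506/29; Q' = 504 − 7.5(1506/29) = 3321/29.
Change in quantity: 3321/29 − 174 = -1725/29.

ΔQ = -1725/29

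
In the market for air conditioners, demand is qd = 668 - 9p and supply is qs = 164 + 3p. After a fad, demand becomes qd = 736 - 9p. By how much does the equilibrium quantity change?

Original equilibrium: p* = 42, q* = 290.
New equilibrium: 736 - 9p = 164 + 3p, so 572 = 12p and p' = 143/3; q' = 736 − 9(143/3) = 307.
Change in quantity: 307 − 290 = 17.

Δq = 17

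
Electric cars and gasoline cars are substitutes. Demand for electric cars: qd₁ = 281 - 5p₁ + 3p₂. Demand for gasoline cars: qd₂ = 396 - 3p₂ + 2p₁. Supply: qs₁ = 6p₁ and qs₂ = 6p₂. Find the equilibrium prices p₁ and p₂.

Market 1: 281 - 5p₁ + 3p₂ = 6p₁ → 11p₁ - 3p₂ = 281.
Market 2: 9p₂ - 2p₁ = 396.
Eliminating p₂: 9×(1) + 3×(2) gives 93p₁ = 3717, so p₁ = 1239/31.
Back-substitute into (2): p₂ = (396 + 2×1239/31) / 9 = 4918/93.

p₁ = 1239/31, p₂ = 4918/93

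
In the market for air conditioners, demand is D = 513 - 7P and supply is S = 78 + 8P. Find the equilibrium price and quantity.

Set D = S: 513 - 7P = 78 + 8P.
435 = 15P, so P* = 29.
Q* = 513 − 7(29) = 310.

P* = 29, Q* = 310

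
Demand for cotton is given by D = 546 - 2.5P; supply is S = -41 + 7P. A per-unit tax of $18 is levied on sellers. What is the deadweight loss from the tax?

Deadweight loss = 5670/19

Pre-tax equilibrium: P* = 1174/19, Q* = 7439/19.
Tax on sellers shifts supply to S = -41 + 7(P − 18) = -167 + 7P.
546 - 2.5P = -167 + 7P gives buyer price Pb = 1426/19; sellers receive Ps = 1426/19 − 18 = 1084/19.
New quantity: Q = 546 − 2.5(1426/19) = 6809/19.
DWL = ½ × 18 × (7439/19 − 6809/19) = 5670/19.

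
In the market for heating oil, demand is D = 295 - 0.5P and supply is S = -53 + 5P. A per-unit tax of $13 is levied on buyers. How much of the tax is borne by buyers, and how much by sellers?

Pre-tax equilibrium: P* = 696/11, Q* = 2897/11.
Tax on buyers shifts demand to D = 295 − 0.5(P + 13) = 288.5 - 0.5P.
288.5 - 0.5P = -53 + 5P gives seller price Ps = 683/11; buyers pay Pb = 683/11 + 13 = 826/11.
New quantity: Q = 295 − 0.5(826/11) = 2832/11.
Buyer burden = 826/11 − 696/11 = 130/11; seller burden = 696/11 − 683/11 = 13/11.

Buyers bear 130/11, sellers bear 13/11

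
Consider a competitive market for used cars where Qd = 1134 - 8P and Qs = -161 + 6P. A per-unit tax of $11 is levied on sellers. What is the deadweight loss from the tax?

Pre-tax equilibrium: P* = 92.5, Q* = 394.
Tax on sellers shifts supply to Qs = -161 + 6(P − 11) = -227 + 6P.
1134 - 8P = -227 + 6P gives buyer price Pb = 1361/14; sellers receive Ps = 1361/14 − 11 = 1207/14.
New quantity: Q = 1134 − 8(1361/14) = 2494/7.
DWL = ½ × 11 × (394 − 2494/7) = 1452/7.

Deadweight loss = 1452/7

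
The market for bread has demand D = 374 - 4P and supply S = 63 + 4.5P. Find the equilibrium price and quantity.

Set D = S: 374 - 4P = 63 + 4.5P.
311 = 8.5P, so P* = 622/17.
Q* = 374 − 4(622/17) = 3870/17.

P* = 622/17, Q* = 3870/17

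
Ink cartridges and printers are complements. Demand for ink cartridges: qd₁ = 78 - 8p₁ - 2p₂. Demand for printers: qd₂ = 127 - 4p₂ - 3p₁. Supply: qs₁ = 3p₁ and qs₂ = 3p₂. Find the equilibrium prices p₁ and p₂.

p₁ = 292/71, p₂ = 1163/71

Market 1: 78 - 8p₁ - 2p₂ = 3p₁ → 11p₁ + 2p₂ = 78.
Market 2: 7p₂ + 3p₁ = 127.
Eliminating p₂: 7×(1) − 2×(2) gives 71p₁ = 292, so p₁ = 292/71.
Back-substitute into (2): p₂ = (127 − 3×292/71) / 7 = 1163/71.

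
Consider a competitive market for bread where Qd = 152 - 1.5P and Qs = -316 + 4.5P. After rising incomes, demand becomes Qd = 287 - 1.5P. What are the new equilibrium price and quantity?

P' = 100.5, Q' = 136.25

Original equilibrium: P* = 78, Q* = 35.
New equilibrium: 287 - 1.5P = -316 + 4.5P, so 603 = 6P and P' = 100.5; Q' = 287 − 1.5(100.5) = 136.25.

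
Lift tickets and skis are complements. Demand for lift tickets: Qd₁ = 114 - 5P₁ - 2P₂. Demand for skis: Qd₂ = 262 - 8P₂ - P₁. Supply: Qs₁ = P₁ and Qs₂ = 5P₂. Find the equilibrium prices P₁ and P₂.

P₁ = 479/38, P₂ = 729/38

Market 1: 114 - 5P₁ - 2P₂ = P₁ → 6P₁ + 2P₂ = 114.
Market 2: 13P₂ + P₁ = 262.
Eliminating P₂: 13×(1) − 2×(2) gives 76P₁ = 958, so P₁ = 479/38.
Back-substitute into (2): P₂ = (262 − 1×479/38) / 13 = 729/38.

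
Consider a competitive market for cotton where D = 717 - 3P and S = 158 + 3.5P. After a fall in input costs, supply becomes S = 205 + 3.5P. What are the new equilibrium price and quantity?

P' = 1024/13, Q' = 6249/13

Original equilibrium: P* = 86, Q* = 459.
New equilibrium: 717 - 3P = 205 + 3.5P, so 512 = 6.5P and P' = 1024/13; Q' = 717 − 3(1024/13) = 6249/13.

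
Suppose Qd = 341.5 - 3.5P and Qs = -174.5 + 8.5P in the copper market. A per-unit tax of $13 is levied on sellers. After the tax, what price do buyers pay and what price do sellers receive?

Pre-tax equilibrium: P* = 43, Q* = 191.
Tax on sellers shifts supply to Qs = -174.5 + 8.5(P − 13) = -285 + 8.5P.
341.5 - 3.5P = -285 + 8.5P gives buyer price Pb = 1253/24; sellers receive Ps = 1253/24 − 13 = 941/24.
New quantity: Q = 341.5 − 3.5(1253/24) = 7621/48.

Buyers pay 1253/24, sellers receive 941/24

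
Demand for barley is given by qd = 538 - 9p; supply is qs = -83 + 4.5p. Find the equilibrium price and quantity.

Set qd = qs: 538 - 9p = -83 + 4.5p.
621 = 13.5p, so p* = 46.
q* = 538 − 9(46) = 124.

p* = 46, q* = 124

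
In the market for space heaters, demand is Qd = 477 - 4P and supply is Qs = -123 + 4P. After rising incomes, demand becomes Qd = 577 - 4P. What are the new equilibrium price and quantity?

Original equilibrium: P* = 75, Q* = 177.
New equilibrium: 577 - 4P = -123 + 4P, so 700 = 8P and P' = 87.5; Q' = 577 − 4(87.5) = 227.

P' = 87.5, Q' = 227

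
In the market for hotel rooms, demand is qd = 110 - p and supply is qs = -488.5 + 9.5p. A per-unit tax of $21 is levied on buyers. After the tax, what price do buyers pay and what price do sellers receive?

Buyers pay $76, sellers receive $55

Pre-tax equilibrium: p* = 57, q* = 53.
Tax on buyers shifts demand to qd = 110 − 1(p + 21) = 89 - p.
89 - p = -488.5 + 9.5p gives seller price ps = 55; buyers pay pb = 55 + 21 = 76.
New quantity: q = 110 − 1(76) = 34.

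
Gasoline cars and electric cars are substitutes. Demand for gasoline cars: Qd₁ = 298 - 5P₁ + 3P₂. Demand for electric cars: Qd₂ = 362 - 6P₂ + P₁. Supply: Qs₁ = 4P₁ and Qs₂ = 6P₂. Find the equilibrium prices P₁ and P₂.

P₁ = 44.4, P₂ = 508/15

Market 1: 298 - 5P₁ + 3P₂ = 4P₁ → 9P₁ - 3P₂ = 298.
Market 2: 12P₂ - P₁ = 362.
Eliminating P₂: 12×(1) + 3×(2) gives 105P₁ = 4662, so P₁ = 44.4.
Back-substitute into (2): P₂ = (362 + 1×44.4) / 12 = 508/15.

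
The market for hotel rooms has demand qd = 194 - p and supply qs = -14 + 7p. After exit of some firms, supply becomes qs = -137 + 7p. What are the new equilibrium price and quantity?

Original equilibrium: p* = 26, q* = 168.
New equilibrium: 194 - p = -137 + 7p, so 331 = 8p and p' = 41.375; q' = 194 − 1(41.375) = 152.625.

p' = 41.375, q' = 152.625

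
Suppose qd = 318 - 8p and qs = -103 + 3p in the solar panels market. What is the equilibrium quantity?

Set qd = qs: 318 - 8p = -103 + 3p.
421 = 11p, so p* = 421/11.
q* = 318 − 8(421/11) = 130/11.

q* = 130/11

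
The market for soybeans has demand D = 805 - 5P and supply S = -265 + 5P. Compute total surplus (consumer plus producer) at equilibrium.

Equilibrium: 805 - 5P = -265 + 5P gives P* = 107, Q* = 270.
Demand choke price: P = 161; supply starts at P = 53.
CS = ½(161 − 107)(270) = 7290; PS = ½(107 − 53)(270) = 7290.

Total surplus = 14580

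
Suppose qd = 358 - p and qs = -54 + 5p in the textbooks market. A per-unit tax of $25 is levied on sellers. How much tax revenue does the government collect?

Pre-tax equilibrium: p* = 206/3, q* = 868/3.
Tax on sellers shifts supply to qs = -54 + 5(p − 25) = -179 + 5p.
358 - p = -179 + 5p gives buyer price pb = 89.5; sellers receive ps = 89.5 − 25 = 64.5.
New quantity: q = 358 − 1(89.5) = 268.5.
Revenue = 25 × 268.5 = 6712.5.

Tax revenue = 6712.5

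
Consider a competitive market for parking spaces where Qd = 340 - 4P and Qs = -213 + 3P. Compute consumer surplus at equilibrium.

Consumer surplus = 72

Equilibrium: 340 - 4P = -213 + 3P gives P* = 79, Q* = 24.
Demand choke price (Qd = 0): P = 85.
CS = ½(85 − 79)(24) = 72.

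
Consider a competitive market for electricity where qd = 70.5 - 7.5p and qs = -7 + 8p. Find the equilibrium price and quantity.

p* = 5, q* = 33

Set qd = qs: 70.5 - 7.5p = -7 + 8p.
77.5 = 15.5p, so p* = 5.
q* = 70.5 − 7.5(5) = 33.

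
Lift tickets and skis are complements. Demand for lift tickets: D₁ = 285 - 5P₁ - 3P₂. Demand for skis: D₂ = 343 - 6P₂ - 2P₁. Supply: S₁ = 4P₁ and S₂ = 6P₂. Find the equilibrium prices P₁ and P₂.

Market 1: 285 - 5P₁ - 3P₂ = 4P₁ → 9P₁ + 3P₂ = 285.
Market 2: 12P₂ + 2P₁ = 343.
Eliminating P₂: 12×(1) − 3×(2) gives 102P₁ = 2391, so P₁ = 797/34.
Back-substitute into (2): P₂ = (343 − 2×797/34) / 12 = 839/34.

P₁ = 797/34, P₂ = 839/34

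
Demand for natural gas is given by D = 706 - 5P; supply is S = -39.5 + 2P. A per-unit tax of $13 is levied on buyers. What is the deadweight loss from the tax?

Pre-tax equilibrium: P* = 106.5, Q* = 173.5.
Tax on buyers shifts demand to D = 706 − 5(P + 13) = 641 - 5P.
641 - 5P = -39.5 + 2P gives seller price Ps = 1361/14; buyers pay Pb = 1361/14 + 13 = 1543/14.
New quantity: Q = 706 − 5(1543/14) = 2169/14.
DWL = ½ × 13 × (173.5 − 2169/14) = 845/7.

Deadweight loss = 845/7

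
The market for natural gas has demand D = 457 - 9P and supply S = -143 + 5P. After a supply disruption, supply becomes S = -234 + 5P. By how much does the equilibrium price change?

Original equilibrium: P* = 300/7, Q* = 499/7.
New equilibrium: 457 - 9P = -234 + 5P, so 691 = 14P and P' = 691/14; Q' = 457 − 9(691/14) = 179/14.
Change in price: 691/14 − 300/7 = 6.5.

ΔP = 6.5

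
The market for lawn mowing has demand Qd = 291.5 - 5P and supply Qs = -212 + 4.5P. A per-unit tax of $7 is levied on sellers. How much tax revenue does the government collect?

Pre-tax equilibrium: P* = 53, Q* = 26.5.
Tax on sellers shifts supply to Qs = -212 + 4.5(P − 7) = -243.5 + 4.5P.
291.5 - 5P = -243.5 + 4.5P gives buyer price Pb = 1070/19; sellers receive Ps = 1070/19 − 7 = 937/19.
New quantity: Q = 291.5 − 5(1070/19) = 377/38.
Revenue = 7 × 377/38 = 2639/38.

Tax revenue = 2639/38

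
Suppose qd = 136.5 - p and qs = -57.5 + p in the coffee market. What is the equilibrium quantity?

q* = 39.5

Set qd = qs: 136.5 - p = -57.5 + p.
194 = 2p, so p* = 97.
q* = 136.5 − 1(97) = 39.5.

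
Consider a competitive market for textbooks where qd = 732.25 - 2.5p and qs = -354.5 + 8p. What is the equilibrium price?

p* = 103.5

Set qd = qs: 732.25 - 2.5p = -354.5 + 8p.
1086.75 = 10.5p, so p* = 103.5.
q* = 732.25 − 2.5(103.5) = 473.5.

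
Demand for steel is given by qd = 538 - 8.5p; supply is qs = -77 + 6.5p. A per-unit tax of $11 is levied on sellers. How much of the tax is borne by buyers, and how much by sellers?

Pre-tax equilibrium: p* = 41, q* = 189.5.
Tax on sellers shifts supply to qs = -77 + 6.5(p − 11) = -148.5 + 6.5p.
538 - 8.5p = -148.5 + 6.5p gives buyer price pb = 1373/30; sellers receive ps = 1373/30 − 11 = 1043/30.
New quantity: q = 538 − 8.5(1373/30) = 8939/60.
Buyer burden = 1373/30 − 41 = 143/30; seller burden = 41 − 1043/30 = 187/30.

Buyers bear 143/30, sellers bear 187/30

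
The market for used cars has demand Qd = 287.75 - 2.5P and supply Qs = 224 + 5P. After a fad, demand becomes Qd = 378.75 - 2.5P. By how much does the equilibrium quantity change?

Original equilibrium: P* = 8.5, Q* = 266.5.
New equilibrium: 378.75 - 2.5P = 224 + 5P, so 154.75 = 7.5P and P' = 619/30; Q' = 378.75 − 2.5(619/30) = 1963/6.
Change in quantity: 1963/6 − 266.5 = 182/3.

ΔQ = 182/3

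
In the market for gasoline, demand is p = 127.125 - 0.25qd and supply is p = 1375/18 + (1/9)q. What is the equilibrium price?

Set the two price expressions equal: 127.125 - 0.25q = 1375/18 + (1/9)q.
3653/72 = (13/36)q, so q* = 140.5.
p* = 127.125 − (0.25)(140.5) = 92.

p* = 92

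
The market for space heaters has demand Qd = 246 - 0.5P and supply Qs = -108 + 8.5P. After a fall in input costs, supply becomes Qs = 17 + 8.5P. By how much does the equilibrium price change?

ΔP = -125/9

Original equilibrium: P* = 118/3, Q* = 679/3.
New equilibrium: 246 - 0.5P = 17 + 8.5P, so 229 = 9P and P' = 229/9; Q' = 246 − 0.5(229/9) = 4199/18.
Change in price: 229/9 − 118/3 = -125/9.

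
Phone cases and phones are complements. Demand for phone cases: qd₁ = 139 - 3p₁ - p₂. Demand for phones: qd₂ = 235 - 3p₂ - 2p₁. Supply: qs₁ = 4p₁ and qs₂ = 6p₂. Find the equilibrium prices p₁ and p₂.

Market 1: 139 - 3p₁ - p₂ = 4p₁ → 7p₁ + p₂ = 139.
Market 2: 9p₂ + 2p₁ = 235.
Eliminating p₂: 9×(1) − 1×(2) gives 61p₁ = 1016, so p₁ = 1016/61.
Back-substitute into (2): p₂ = (235 − 2×1016/61) / 9 = 1367/61.

p₁ = 1016/61, p₂ = 1367/61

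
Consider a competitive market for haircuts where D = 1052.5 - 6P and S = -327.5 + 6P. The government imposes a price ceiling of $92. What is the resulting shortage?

Equilibrium price would be P* = 115, so the ceiling at 92 binds.
At P = 92: D = 1052.5 − 6(92) = 500.5, S = -327.5 + 6(92) = 224.5.
Shortage = 500.5 − 224.5 = 276.

Shortage = 276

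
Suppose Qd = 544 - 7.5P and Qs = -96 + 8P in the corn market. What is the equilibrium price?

P* = 1280/31

Set Qd = Qs: 544 - 7.5P = -96 + 8P.
640 = 15.5P, so P* = 1280/31.
Q* = 544 − 7.5(1280/31) = 7264/31.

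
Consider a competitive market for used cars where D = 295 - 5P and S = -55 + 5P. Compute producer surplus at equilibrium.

Producer surplus = 1440

Equilibrium: 295 - 5P = -55 + 5P gives P* = 35, Q* = 120.
Supply starts at P = 11 (where S = 0).
PS = ½(35 − 11)(120) = 1440.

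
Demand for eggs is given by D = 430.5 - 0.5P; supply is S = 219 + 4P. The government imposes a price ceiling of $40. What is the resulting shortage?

Equilibrium price would be P* = 47, so the ceiling at 40 binds.
At P = 40: D = 430.5 − 0.5(40) = 410.5, S = 219 + 4(40) = 379.
Shortage = 410.5 − 379 = 31.5.

Shortage = 31.5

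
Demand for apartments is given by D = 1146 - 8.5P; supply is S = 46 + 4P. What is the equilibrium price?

P* = 88

Set D = S: 1146 - 8.5P = 46 + 4P.
1100 = 12.5P, so P* = 88.
Q* = 1146 − 8.5(88) = 398.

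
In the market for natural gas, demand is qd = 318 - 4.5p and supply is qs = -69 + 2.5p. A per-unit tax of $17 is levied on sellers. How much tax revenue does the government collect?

Tax revenue = 19941/28

Pre-tax equilibrium: p* = 387/7, q* = 969/14.
Tax on sellers shifts supply to qs = -69 + 2.5(p − 17) = -111.5 + 2.5p.
318 - 4.5p = -111.5 + 2.5p gives buyer price pb = 859/14; sellers receive ps = 859/14 − 17 = 621/14.
New quantity: q = 318 − 4.5(859/14) = 1173/28.
Revenue = 17 × 1173/28 = 19941/28.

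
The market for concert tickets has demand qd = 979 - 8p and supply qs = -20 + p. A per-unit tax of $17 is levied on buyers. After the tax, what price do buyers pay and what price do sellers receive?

Buyers pay 1016/9, sellers receive 863/9

Pre-tax equilibrium: p* = 111, q* = 91.
Tax on buyers shifts demand to qd = 979 − 8(p + 17) = 843 - 8p.
843 - 8p = -20 + p gives seller price ps = 863/9; buyers pay pb = 863/9 + 17 = 1016/9.
New quantity: q = 979 − 8(1016/9) = 683/9.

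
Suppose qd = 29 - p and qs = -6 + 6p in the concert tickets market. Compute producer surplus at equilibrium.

Producer surplus = 48

Equilibrium: 29 - p = -6 + 6p gives p* = 5, q* = 24.
Supply starts at p = 1 (where qs = 0).
PS = ½(5 − 1)(24) = 48.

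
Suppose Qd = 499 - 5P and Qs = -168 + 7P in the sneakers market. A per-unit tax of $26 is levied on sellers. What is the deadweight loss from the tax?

Pre-tax equilibrium: P* = 667/12, Q* = 2653/12.
Tax on sellers shifts supply to Qs = -168 + 7(P − 26) = -350 + 7P.
499 - 5P = -350 + 7P gives buyer price Pb = 70.75; sellers receive Ps = 70.75 − 26 = 44.75.
New quantity: Q = 499 − 5(70.75) = 145.25.
DWL = ½ × 26 × (2653/12 − 145.25) = 5915/6.

Deadweight loss = 5915/6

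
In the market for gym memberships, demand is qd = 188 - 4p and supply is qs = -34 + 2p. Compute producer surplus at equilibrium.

Producer surplus = 400

Equilibrium: 188 - 4p = -34 + 2p gives p* = 37, q* = 40.
Supply starts at p = 17 (where qs = 0).
PS = ½(37 − 17)(40) = 400.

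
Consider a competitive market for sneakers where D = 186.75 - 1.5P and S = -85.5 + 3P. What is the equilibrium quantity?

Q* = 96

Set D = S: 186.75 - 1.5P = -85.5 + 3P.
272.25 = 4.5P, so P* = 60.5.
Q* = 186.75 − 1.5(60.5) = 96.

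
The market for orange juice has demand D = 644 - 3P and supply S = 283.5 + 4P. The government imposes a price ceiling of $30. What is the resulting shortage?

Equilibrium price would be P* = 51.5, so the ceiling at 30 binds.
At P = 30: D = 644 − 3(30) = 554, S = 283.5 + 4(30) = 403.5.
Shortage = 554 − 403.5 = 150.5.

Shortage = 150.5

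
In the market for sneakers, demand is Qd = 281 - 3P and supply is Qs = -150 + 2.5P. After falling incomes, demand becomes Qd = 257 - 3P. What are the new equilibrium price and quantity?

P' = 74, Q' = 35

Original equilibrium: P* = 862/11, Q* = 505/11.
New equilibrium: 257 - 3P = -150 + 2.5P, so 407 = 5.5P and P' = 74; Q' = 257 − 3(74) = 35.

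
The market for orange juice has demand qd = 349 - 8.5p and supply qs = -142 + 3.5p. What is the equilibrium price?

Set qd = qs: 349 - 8.5p = -142 + 3.5p.
491 = 12p, so p* = 491/12.
q* = 349 − 8.5(491/12) = 29/24.

p* = 491/12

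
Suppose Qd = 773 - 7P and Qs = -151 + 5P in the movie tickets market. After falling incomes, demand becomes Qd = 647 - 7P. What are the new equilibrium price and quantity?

P' = 66.5, Q' = 181.5

Original equilibrium: P* = 77, Q* = 234.
New equilibrium: 647 - 7P = -151 + 5P, so 798 = 12P and P' = 66.5; Q' = 647 − 7(66.5) = 181.5.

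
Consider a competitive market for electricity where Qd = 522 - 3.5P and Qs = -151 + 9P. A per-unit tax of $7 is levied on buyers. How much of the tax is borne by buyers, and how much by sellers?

Pre-tax equilibrium: P* = 53.84, Q* = 333.56.
Tax on buyers shifts demand to Qd = 522 − 3.5(P + 7) = 497.5 - 3.5P.
497.5 - 3.5P = -151 + 9P gives seller price Ps = 51.88; buyers pay Pb = 51.88 + 7 = 58.88.
New quantity: Q = 522 − 3.5(58.88) = 315.92.
Buyer burden = 58.88 − 53.84 = 5.04; seller burden = 53.84 − 51.88 = 1.96.

Buyers bear $5.04, sellers bear $1.96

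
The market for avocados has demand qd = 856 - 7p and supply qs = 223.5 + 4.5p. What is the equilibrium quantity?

q* = 471

Set qd = qs: 856 - 7p = 223.5 + 4.5p.
632.5 = 11.5p, so p* = 55.
q* = 856 − 7(55) = 471.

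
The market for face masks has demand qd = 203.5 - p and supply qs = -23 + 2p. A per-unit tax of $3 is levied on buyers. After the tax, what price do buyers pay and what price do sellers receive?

Buyers pay $77.5, sellers receive $74.5

Pre-tax equilibrium: p* = 75.5, q* = 128.
Tax on buyers shifts demand to qd = 203.5 − 1(p + 3) = 200.5 - p.
200.5 - p = -23 + 2p gives seller price ps = 74.5; buyers pay pb = 74.5 + 3 = 77.5.
New quantity: q = 203.5 − 1(77.5) = 126.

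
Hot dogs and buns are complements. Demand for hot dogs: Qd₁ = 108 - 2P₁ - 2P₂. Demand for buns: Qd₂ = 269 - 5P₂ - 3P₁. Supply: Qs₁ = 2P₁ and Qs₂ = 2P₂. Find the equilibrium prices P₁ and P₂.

Market 1: 108 - 2P₁ - 2P₂ = 2P₁ → 4P₁ + 2P₂ = 108.
Market 2: 7P₂ + 3P₁ = 269.
Eliminating P₂: 7×(1) − 2×(2) gives 22P₁ = 218, so P₁ = 109/11.
Back-substitute into (2): P₂ = (269 − 3×109/11) / 7 = 376/11.

P₁ = 109/11, P₂ = 376/11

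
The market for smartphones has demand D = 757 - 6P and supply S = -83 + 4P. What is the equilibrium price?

P* = 84

Set D = S: 757 - 6P = -83 + 4P.
840 = 10P, so P* = 84.
Q* = 757 − 6(84) = 253.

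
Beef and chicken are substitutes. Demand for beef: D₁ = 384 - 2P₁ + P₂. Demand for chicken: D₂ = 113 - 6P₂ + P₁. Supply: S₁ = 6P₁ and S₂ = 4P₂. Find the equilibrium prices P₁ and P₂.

P₁ = 3953/79, P₂ = 1288/79

Market 1: 384 - 2P₁ + P₂ = 6P₁ → 8P₁ - P₂ = 384.
Market 2: 10P₂ - P₁ = 113.
Eliminating P₂: 10×(1) + 1×(2) gives 79P₁ = 3953, so P₁ = 3953/79.
Back-substitute into (2): P₂ = (113 + 1×3953/79) / 10 = 1288/79.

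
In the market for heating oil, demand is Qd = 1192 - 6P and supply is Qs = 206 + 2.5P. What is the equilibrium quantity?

Set Qd = Qs: 1192 - 6P = 206 + 2.5P.
986 = 8.5P, so P* = 116.
Q* = 1192 − 6(116) = 496.

Q* = 496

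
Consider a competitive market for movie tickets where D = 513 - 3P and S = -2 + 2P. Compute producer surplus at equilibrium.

Equilibrium: 513 - 3P = -2 + 2P gives P* = 103, Q* = 204.
Supply starts at P = 1 (where S = 0).
PS = ½(103 − 1)(204) = 10404.

Producer surplus = 10404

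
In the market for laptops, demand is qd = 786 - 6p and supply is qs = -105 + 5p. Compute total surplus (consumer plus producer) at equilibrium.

Total surplus = 16500

Equilibrium: 786 - 6p = -105 + 5p gives p* = 81, q* = 300.
Demand choke price: p = 131; supply starts at p = 21.
CS = ½(131 − 81)(300) = 7500; PS = ½(81 − 21)(300) = 9000.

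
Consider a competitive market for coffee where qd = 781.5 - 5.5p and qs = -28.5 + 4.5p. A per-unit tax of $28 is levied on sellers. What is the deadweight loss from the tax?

Deadweight loss = 970.2

Pre-tax equilibrium: p* = 81, q* = 336.
Tax on sellers shifts supply to qs = -28.5 + 4.5(p − 28) = -154.5 + 4.5p.
781.5 - 5.5p = -154.5 + 4.5p gives buyer price pb = 93.6; sellers receive ps = 93.6 − 28 = 65.6.
New quantity: q = 781.5 − 5.5(93.6) = 266.7.
DWL = ½ × 28 × (336 − 266.7) = 970.2.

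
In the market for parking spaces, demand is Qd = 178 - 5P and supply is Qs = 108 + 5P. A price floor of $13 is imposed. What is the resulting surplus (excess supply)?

Surplus = 60

Equilibrium price would be P* = 7, so the floor at 13 binds.
At P = 13: Qd = 113, Qs = 173.
Surplus = 173 − 113 = 60.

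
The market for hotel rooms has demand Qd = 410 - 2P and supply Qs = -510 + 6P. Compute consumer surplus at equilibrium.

Consumer surplus = 8100

Equilibrium: 410 - 2P = -510 + 6P gives P* = 115, Q* = 180.
Demand choke price (Qd = 0): P = 205.
CS = ½(205 − 115)(180) = 8100.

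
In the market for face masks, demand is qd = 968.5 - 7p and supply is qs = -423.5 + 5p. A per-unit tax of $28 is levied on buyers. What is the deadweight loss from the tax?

Pre-tax equilibrium: p* = 116, q* = 156.5.
Tax on buyers shifts demand to qd = 968.5 − 7(p + 28) = 772.5 - 7p.
772.5 - 7p = -423.5 + 5p gives seller price ps = 299/3; buyers pay pb = 299/3 + 28 = 383/3.
New quantity: q = 968.5 − 7(383/3) = 449/6.
DWL = ½ × 28 × (156.5 − 449/6) = 3430/3.

Deadweight loss = 3430/3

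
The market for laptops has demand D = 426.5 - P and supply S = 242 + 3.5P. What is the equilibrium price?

P* = 41

Set D = S: 426.5 - P = 242 + 3.5P.
184.5 = 4.5P, so P* = 41.
Q* = 426.5 − 1(41) = 385.5.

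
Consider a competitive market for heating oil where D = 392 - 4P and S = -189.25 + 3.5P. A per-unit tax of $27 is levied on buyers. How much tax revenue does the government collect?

Tax revenue = 853.2

Pre-tax equilibrium: P* = 77.5, Q* = 82.
Tax on buyers shifts demand to D = 392 − 4(P + 27) = 284 - 4P.
284 - 4P = -189.25 + 3.5P gives seller price Ps = 63.1; buyers pay Pb = 63.1 + 27 = 90.1.
New quantity: Q = 392 − 4(90.1) = 31.6.
Revenue = 27 × 31.6 = 853.2.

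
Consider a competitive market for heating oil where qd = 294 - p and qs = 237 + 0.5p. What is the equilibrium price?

Set qd = qs: 294 - p = 237 + 0.5p.
57 = 1.5p, so p* = 38.
q* = 294 − 1(38) = 256.

p* = 38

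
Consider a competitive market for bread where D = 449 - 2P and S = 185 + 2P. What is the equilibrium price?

P* = 66

Set D = S: 449 - 2P = 185 + 2P.
264 = 4P, so P* = 66.
Q* = 449 − 2(66) = 317.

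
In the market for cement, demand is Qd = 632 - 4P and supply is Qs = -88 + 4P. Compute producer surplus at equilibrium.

Equilibrium: 632 - 4P = -88 + 4P gives P* = 90, Q* = 272.
Supply starts at P = 22 (where Qs = 0).
PS = ½(90 − 22)(272) = 9248.

Producer surplus = 9248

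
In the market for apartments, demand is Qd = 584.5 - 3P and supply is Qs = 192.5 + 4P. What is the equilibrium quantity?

Q* = 416.5

Set Qd = Qs: 584.5 - 3P = 192.5 + 4P.
392 = 7P, so P* = 56.
Q* = 584.5 − 3(56) = 416.5.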